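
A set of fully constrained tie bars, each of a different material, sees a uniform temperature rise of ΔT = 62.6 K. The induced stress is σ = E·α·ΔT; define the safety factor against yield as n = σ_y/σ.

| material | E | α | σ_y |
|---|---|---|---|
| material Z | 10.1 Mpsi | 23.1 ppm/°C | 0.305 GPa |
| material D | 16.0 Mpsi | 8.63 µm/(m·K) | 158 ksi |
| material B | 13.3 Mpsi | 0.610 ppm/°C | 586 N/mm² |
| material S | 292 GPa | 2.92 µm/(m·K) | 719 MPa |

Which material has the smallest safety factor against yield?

material Z

Converting E to GPa, α to ×10⁻⁶/K, σ_y to MPa, then σ and n for each:
  material Z: E = 69.64, α = 23.1, σ_y = 305.0 → σ = 101 MPa, n = 3.03
  material D: E = 110.3, α = 8.63, σ_y = 1089 → σ = 59.6 MPa, n = 18.3
  material B: E = 91.70, α = 0.610, σ_y = 586.0 → σ = 3.50 MPa, n = 167
  material S: E = 292.0, α = 2.92, σ_y = 719.0 → σ = 53.4 MPa, n = 13.5
Smallest n: material Z with n = 3.03.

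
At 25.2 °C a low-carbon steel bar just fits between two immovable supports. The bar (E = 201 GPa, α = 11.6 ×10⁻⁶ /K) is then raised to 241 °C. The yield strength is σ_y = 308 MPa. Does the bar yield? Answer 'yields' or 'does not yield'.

yields

ΔT = 215.8 K. Constrained thermal stress σ = E·α·ΔT = 201.0×10³ MPa × 11.6×10⁻⁶ × 215.8 = 503 MPa (compressive).
Compare to σ_y = 308 MPa: σ ≥ σ_y, so it yields.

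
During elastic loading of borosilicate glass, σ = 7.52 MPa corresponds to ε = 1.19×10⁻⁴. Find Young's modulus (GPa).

E = σ/ε = 7.52 MPa / 1.19×10⁻⁴ = 63190 MPa = 63.2 GPa.

63.2 GPa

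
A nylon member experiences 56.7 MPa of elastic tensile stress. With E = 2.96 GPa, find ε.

0.0192

ε = σ/E = 56.7 / 2960 = 0.0192.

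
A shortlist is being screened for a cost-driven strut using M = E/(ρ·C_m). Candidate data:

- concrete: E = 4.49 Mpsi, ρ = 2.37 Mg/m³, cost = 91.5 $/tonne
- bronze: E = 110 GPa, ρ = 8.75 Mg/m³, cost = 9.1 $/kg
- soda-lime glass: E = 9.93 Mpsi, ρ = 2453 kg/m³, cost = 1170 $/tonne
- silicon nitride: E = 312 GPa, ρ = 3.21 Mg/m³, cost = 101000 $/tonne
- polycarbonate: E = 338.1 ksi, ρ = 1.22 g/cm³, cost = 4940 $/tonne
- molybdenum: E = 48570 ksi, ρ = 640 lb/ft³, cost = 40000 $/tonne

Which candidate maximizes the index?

After converting to SI:
  concrete: E = 30.96 GPa, ρ = 2370 kg/m³, cost = 0.09150 $/kg
  bronze: E = 110.0 GPa, ρ = 8750 kg/m³, cost = 9.100 $/kg
  soda-lime glass: E = 68.46 GPa, ρ = 2453 kg/m³, cost = 1.170 $/kg
  silicon nitride: E = 312.0 GPa, ρ = 3210 kg/m³, cost = 101.0 $/kg
  polycarbonate: E = 2.331 GPa, ρ = 1220 kg/m³, cost = 4.940 $/kg
  molybdenum: E = 334.9 GPa, ρ = 10250 kg/m³, cost = 40.00 $/kg
  concrete: M = 143 MN·m per $
  soda-lime glass: M = 23.9 MN·m per $
  bronze: M = 1.38 MN·m per $
  silicon nitride: M = 0.962 MN·m per $
  molybdenum: M = 0.817 MN·m per $
  polycarbonate: M = 0.387 MN·m per $
Concrete ranks first.

concrete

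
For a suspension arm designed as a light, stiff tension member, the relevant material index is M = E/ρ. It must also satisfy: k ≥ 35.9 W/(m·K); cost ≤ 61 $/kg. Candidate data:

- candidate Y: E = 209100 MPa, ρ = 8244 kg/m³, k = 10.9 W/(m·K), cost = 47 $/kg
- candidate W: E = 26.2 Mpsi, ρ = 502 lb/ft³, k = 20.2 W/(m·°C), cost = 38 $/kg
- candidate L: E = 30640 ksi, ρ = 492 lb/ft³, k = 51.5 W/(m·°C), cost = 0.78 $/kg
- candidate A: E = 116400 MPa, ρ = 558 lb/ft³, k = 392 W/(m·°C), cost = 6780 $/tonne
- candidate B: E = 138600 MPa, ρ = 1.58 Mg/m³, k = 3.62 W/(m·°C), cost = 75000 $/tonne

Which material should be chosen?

candidate L

Screen on constraints: k ≥ 35.9 W/(m·K); cost ≤ 61 $/kg. Survivors: candidate L, candidate A.
After converting to SI:
  candidate L: E = 211.3 GPa, ρ = 7881 kg/m³
  candidate A: E = 116.4 GPa, ρ = 8938 kg/m³
  candidate L: M = 26.8 MN·m/kg
  candidate A: M = 13.0 MN·m/kg
Candidate L has the largest M.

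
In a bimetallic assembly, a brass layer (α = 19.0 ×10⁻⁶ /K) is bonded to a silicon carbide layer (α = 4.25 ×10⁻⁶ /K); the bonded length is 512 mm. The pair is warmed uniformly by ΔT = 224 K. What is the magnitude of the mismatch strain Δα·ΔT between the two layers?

3.30×10⁻³

Δα = |19.0 − 4.25|×10⁻⁶/K = 14.8×10⁻⁶/K.
Mismatch strain = Δα·ΔT = 14.8×10⁻⁶ × 224.0 = 3.30×10⁻³.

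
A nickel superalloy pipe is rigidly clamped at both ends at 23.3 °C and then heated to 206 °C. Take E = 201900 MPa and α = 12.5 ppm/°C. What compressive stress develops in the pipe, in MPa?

E = 201900 MPa = 201.9 GPa.
ΔT = 182.7 K. Constrained thermal stress σ = E·α·ΔT = 201.9×10³ MPa × 12.5×10⁻⁶ × 182.7 = 461 MPa (compressive).

461 MPa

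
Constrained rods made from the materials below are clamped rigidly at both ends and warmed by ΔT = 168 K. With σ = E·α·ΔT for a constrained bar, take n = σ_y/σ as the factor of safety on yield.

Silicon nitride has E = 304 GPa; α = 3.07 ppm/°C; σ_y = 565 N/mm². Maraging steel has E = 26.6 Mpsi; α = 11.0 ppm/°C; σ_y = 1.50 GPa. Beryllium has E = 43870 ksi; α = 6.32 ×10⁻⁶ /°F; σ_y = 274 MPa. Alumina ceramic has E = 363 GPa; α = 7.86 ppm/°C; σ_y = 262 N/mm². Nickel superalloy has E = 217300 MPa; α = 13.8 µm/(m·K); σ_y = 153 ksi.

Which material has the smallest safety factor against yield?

Converting E to GPa, α to ×10⁻⁶/K, σ_y to MPa, then σ and n for each:
  silicon nitride: E = 304.0, α = 3.07, σ_y = 565.0 → σ = 157 MPa, n = 3.60
  maraging steel: E = 183.4, α = 11.0, σ_y = 1500 → σ = 339 MPa, n = 4.43
  beryllium: E = 302.5, α = 11.4, σ_y = 274.0 → σ = 578 MPa, n = 0.474
  alumina ceramic: E = 363.0, α = 7.86, σ_y = 262.0 → σ = 479 MPa, n = 0.547
  nickel superalloy: E = 217.3, α = 13.8, σ_y = 1055 → σ = 504 MPa, n = 2.09
Smallest n: beryllium with n = 0.474.

beryllium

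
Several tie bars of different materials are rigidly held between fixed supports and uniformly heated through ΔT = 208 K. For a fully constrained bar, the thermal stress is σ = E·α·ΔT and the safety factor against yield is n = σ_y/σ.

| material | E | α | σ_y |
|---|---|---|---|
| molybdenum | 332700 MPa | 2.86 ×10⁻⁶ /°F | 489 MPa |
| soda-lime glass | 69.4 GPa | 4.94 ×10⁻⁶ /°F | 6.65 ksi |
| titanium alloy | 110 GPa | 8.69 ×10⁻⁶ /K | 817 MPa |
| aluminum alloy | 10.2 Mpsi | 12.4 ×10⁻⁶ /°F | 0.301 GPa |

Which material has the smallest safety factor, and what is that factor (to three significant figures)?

Per material, after unit conversion:
  molybdenum: E = 332.7, α = 5.15, σ_y = 489.0 → σ = 356 MPa, n = 1.37
  soda-lime glass: E = 69.40, α = 8.89, σ_y = 45.85 → σ = 128 MPa, n = 0.357
  titanium alloy: E = 110.0, α = 8.69, σ_y = 817.0 → σ = 199 MPa, n = 4.11
  aluminum alloy: E = 70.33, α = 22.3, σ_y = 301.0 → σ = 326 MPa, n = 0.922
The minimum is soda-lime glass at n = 0.357.

soda-lime glass, n = 0.357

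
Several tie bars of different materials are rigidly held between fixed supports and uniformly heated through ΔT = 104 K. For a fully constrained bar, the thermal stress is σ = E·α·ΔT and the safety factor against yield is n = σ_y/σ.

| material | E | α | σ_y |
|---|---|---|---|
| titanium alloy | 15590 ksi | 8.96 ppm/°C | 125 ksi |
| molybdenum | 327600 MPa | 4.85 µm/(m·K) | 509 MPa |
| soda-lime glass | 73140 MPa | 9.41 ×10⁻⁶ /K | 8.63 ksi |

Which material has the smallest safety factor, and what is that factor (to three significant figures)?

soda-lime glass, n = 0.831

In consistent units (E in GPa, α in ×10⁻⁶/K, σ_y in MPa):
  titanium alloy: E = 107.5, α = 8.96, σ_y = 861.8 → σ = 100 MPa, n = 8.60
  molybdenum: E = 327.6, α = 4.85, σ_y = 509.0 → σ = 165 MPa, n = 3.08
  soda-lime glass: E = 73.14, α = 9.41, σ_y = 59.50 → σ = 71.6 MPa, n = 0.831
Smallest n: soda-lime glass with n = 0.831.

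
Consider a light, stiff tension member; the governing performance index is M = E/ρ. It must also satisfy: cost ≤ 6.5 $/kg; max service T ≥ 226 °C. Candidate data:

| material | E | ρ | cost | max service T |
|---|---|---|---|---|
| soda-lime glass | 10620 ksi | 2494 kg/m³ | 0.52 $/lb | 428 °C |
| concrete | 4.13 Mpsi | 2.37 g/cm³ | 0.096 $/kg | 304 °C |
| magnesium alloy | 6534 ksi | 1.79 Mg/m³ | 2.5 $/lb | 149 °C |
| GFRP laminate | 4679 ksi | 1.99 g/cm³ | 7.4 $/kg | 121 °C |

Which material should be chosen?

soda-lime glass

Screen on constraints: cost ≤ 6.5 $/kg; max service T ≥ 226 °C. Survivors: soda-lime glass, concrete.
Convert each candidate to consistent units, then evaluate M:
  soda-lime glass: E = 73.22 GPa, ρ = 2494 kg/m³
  concrete: E = 28.48 GPa, ρ = 2370 kg/m³
  soda-lime glass: M = 29.4 MN·m/kg
  concrete: M = 12.0 MN·m/kg
The maximum is for soda-lime glass.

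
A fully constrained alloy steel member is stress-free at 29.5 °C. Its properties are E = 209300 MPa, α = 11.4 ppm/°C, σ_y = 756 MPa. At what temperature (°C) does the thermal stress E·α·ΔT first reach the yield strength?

E = 209300 MPa = 209.3 GPa.
E·α·ΔT = 756.0 MPa ⇒ ΔT = 756.0 / (209.3×10³ × 11.4×10⁻⁶) = 316.8 K.
T = 29.5 + 316.8 = 346.3 °C.

346 °C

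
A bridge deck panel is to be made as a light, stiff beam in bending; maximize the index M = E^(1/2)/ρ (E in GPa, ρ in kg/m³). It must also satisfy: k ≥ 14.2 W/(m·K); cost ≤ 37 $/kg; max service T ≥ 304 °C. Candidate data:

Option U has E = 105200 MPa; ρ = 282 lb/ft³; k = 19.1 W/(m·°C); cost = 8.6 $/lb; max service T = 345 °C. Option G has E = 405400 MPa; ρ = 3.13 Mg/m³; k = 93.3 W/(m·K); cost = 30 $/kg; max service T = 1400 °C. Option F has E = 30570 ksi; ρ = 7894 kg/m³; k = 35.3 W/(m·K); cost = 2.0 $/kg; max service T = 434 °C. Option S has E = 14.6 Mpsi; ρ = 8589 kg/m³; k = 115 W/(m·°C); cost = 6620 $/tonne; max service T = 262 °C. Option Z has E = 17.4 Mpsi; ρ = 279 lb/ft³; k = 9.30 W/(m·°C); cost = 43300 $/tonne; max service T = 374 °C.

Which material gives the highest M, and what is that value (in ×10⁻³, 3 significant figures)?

Screen on constraints: k ≥ 14.2 W/(m·K); cost ≤ 37 $/kg; max service T ≥ 304 °C. Survivors: option U, option G, option F.
In SI units:
  option U: E = 105.2 GPa, ρ = 4517 kg/m³
  option G: E = 405.4 GPa, ρ = 3130 kg/m³
  option F: E = 210.8 GPa, ρ = 7894 kg/m³
  option G: M = 6.43×10⁻³
  option U: M = 2.27×10⁻³
  option F: M = 1.84×10⁻³
The maximum is for option G.

option G, M = 6.43×10⁻³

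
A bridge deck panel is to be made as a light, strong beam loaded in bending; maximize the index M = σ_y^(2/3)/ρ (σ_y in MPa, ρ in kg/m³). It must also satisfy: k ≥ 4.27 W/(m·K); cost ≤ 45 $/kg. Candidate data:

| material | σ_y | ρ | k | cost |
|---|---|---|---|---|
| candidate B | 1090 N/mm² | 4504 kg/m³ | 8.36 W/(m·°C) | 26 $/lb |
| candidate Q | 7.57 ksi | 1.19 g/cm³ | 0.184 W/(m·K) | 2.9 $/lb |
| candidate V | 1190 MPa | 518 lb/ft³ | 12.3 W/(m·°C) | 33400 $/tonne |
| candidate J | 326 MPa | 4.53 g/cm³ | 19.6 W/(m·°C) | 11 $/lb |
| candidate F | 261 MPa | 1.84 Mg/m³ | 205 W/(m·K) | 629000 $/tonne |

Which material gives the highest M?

Screen on constraints: k ≥ 4.27 W/(m·K); cost ≤ 45 $/kg. Survivors: candidate V, candidate J.
Putting every candidate on a common basis:
  candidate V: σ_y = 1190 MPa, ρ = 8298 kg/m³
  candidate J: σ_y = 326.0 MPa, ρ = 4530 kg/m³
  candidate V: M = 13.5×10⁻³
  candidate J: M = 10.5×10⁻³
Candidate V ranks first.

candidate V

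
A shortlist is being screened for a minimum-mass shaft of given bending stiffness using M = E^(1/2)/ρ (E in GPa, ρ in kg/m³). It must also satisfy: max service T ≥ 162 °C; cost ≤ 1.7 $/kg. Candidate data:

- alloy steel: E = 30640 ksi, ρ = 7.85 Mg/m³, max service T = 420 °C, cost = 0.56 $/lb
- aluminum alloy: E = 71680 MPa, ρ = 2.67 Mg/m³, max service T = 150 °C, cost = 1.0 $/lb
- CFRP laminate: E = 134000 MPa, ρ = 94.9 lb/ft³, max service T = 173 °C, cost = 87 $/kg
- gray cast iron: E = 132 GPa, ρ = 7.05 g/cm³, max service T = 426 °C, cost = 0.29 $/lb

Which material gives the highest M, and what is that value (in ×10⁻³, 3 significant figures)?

Screen on constraints: max service T ≥ 162 °C; cost ≤ 1.7 $/kg. Survivors: alloy steel, gray cast iron.
Convert each candidate to consistent units, then evaluate M:
  alloy steel: E = 211.3 GPa, ρ = 7850 kg/m³
  gray cast iron: E = 132.0 GPa, ρ = 7050 kg/m³
  alloy steel: M = 1.85×10⁻³
  gray cast iron: M = 1.63×10⁻³
Highest index: alloy steel.

alloy steel, M = 1.85×10⁻³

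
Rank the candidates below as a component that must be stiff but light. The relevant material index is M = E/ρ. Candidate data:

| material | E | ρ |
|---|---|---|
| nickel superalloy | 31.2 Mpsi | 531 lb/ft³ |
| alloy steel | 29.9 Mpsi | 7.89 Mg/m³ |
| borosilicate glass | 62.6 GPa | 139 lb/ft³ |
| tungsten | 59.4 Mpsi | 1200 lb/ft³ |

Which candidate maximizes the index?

Convert each candidate to consistent units, then evaluate M:
  nickel superalloy: E = 215.1 GPa, ρ = 8506 kg/m³
  alloy steel: E = 206.2 GPa, ρ = 7890 kg/m³
  borosilicate glass: E = 62.60 GPa, ρ = 2227 kg/m³
  tungsten: E = 409.5 GPa, ρ = 19220 kg/m³
  borosilicate glass: M = 28.1 MN·m/kg
  alloy steel: M = 26.1 MN·m/kg
  nickel superalloy: M = 25.3 MN·m/kg
  tungsten: M = 21.3 MN·m/kg
Highest index: borosilicate glass.

borosilicate glass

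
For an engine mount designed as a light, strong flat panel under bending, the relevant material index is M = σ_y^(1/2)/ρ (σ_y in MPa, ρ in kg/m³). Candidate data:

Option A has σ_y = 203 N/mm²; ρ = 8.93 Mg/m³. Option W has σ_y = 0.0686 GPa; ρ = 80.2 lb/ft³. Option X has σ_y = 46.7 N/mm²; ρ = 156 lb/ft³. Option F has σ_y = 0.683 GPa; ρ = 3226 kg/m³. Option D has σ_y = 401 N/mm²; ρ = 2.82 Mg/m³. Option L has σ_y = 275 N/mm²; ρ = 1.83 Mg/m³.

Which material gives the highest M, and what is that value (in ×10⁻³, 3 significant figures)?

option L, M = 9.06×10⁻³

Normalizing units and computing the index:
  option A: σ_y = 203.0 MPa, ρ = 8930 kg/m³
  option W: σ_y = 68.60 MPa, ρ = 1285 kg/m³
  option X: σ_y = 46.70 MPa, ρ = 2499 kg/m³
  option F: σ_y = 683.0 MPa, ρ = 3226 kg/m³
  option D: σ_y = 401.0 MPa, ρ = 2820 kg/m³
  option L: σ_y = 275.0 MPa, ρ = 1830 kg/m³
  option L: M = 9.06×10⁻³
  option F: M = 8.10×10⁻³
  option D: M = 7.10×10⁻³
  option W: M = 6.45×10⁻³
  option X: M = 2.73×10⁻³
  option A: M = 1.60×10⁻³
Option L ranks first.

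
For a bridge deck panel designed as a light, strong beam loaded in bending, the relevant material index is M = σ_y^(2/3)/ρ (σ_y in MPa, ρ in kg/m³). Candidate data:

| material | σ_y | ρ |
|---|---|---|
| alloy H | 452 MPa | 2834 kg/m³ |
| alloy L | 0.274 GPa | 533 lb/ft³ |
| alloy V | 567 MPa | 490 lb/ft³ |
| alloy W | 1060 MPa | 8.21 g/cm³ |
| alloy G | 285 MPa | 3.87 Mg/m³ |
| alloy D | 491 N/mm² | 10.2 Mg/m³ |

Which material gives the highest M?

In SI units:
  alloy H: σ_y = 452.0 MPa, ρ = 2834 kg/m³
  alloy L: σ_y = 274.0 MPa, ρ = 8538 kg/m³
  alloy V: σ_y = 567.0 MPa, ρ = 7849 kg/m³
  alloy W: σ_y = 1060 MPa, ρ = 8210 kg/m³
  alloy G: σ_y = 285.0 MPa, ρ = 3870 kg/m³
  alloy D: σ_y = 491.0 MPa, ρ = 10200 kg/m³
  alloy H: M = 20.8×10⁻³
  alloy W: M = 12.7×10⁻³
  alloy G: M = 11.2×10⁻³
  alloy V: M = 8.73×10⁻³
  alloy D: M = 6.10×10⁻³
  alloy L: M = 4.94×10⁻³
Alloy H ranks first.

alloy H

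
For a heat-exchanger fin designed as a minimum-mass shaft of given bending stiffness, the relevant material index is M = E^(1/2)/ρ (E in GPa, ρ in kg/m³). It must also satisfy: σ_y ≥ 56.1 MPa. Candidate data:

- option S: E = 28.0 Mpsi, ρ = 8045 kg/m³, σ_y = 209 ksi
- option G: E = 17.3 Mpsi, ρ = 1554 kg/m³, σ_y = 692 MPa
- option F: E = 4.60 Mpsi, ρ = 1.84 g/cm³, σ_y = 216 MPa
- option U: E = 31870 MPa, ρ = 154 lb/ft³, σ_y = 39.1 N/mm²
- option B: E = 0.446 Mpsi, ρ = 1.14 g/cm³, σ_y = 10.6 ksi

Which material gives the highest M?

option G

Screen on constraints: σ_y ≥ 56.1 MPa. Survivors: option S, option G, option F, option B.
Normalizing units and computing the index:
  option S: E = 193.1 GPa, ρ = 8045 kg/m³
  option G: E = 119.3 GPa, ρ = 1554 kg/m³
  option F: E = 31.72 GPa, ρ = 1840 kg/m³
  option B: E = 3.075 GPa, ρ = 1140 kg/m³
  option G: M = 7.03×10⁻³
  option F: M = 3.06×10⁻³
  option S: M = 1.73×10⁻³
  option B: M = 1.54×10⁻³
The maximum is for option G.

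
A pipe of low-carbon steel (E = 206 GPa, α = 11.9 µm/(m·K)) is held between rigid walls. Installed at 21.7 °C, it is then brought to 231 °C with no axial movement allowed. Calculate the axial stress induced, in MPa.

513 MPa

ΔT = 209.3 K. Constrained thermal stress σ = E·α·ΔT = 206.0×10³ MPa × 11.9×10⁻⁶ × 209.3 = 513 MPa (compressive).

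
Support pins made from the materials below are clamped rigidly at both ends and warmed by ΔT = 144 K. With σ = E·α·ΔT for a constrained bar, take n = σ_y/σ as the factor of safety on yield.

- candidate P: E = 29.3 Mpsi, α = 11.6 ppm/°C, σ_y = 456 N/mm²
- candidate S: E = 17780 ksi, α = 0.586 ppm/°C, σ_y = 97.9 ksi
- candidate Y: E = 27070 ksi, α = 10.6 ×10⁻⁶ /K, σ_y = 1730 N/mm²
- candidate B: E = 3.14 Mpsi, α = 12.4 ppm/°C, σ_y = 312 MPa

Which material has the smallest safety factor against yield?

In consistent units (E in GPa, α in ×10⁻⁶/K, σ_y in MPa):
  candidate P: E = 202.0, α = 11.6, σ_y = 456.0 → σ = 337 MPa, n = 1.35
  candidate S: E = 122.6, α = 0.586, σ_y = 675.0 → σ = 10.3 MPa, n = 65.3
  candidate Y: E = 186.6, α = 10.6, σ_y = 1730 → σ = 285 MPa, n = 6.07
  candidate B: E = 21.65, α = 12.4, σ_y = 312.0 → σ = 38.7 MPa, n = 8.07
The minimum is candidate P at n = 1.35.

candidate P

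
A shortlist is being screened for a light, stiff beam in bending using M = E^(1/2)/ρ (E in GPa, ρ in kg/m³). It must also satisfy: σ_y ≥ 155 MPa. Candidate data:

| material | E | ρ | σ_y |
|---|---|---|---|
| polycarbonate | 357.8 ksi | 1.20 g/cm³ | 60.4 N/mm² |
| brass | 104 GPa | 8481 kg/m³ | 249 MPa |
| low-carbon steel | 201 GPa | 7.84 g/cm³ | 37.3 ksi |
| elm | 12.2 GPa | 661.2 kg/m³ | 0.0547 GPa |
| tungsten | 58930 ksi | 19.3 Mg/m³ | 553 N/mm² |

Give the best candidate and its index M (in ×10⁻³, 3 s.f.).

Screen on constraints: σ_y ≥ 155 MPa. Survivors: brass, low-carbon steel, tungsten.
Putting every candidate on a common basis:
  brass: E = 104.0 GPa, ρ = 8481 kg/m³
  low-carbon steel: E = 201.0 GPa, ρ = 7840 kg/m³
  tungsten: E = 406.3 GPa, ρ = 19300 kg/m³
  low-carbon steel: M = 1.81×10⁻³
  brass: M = 1.20×10⁻³
  tungsten: M = 1.04×10⁻³
Low-carbon steel has the largest M.

low-carbon steel, M = 1.81×10⁻³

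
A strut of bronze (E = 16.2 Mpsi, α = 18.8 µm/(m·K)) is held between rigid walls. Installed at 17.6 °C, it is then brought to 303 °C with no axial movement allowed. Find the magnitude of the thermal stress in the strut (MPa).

E = 16.2 Mpsi = 111.7 GPa.
ΔT = 285.4 K. Constrained thermal stress σ = E·α·ΔT = 111.7×10³ MPa × 18.8×10⁻⁶ × 285.4 = 599 MPa (compressive).

599 MPa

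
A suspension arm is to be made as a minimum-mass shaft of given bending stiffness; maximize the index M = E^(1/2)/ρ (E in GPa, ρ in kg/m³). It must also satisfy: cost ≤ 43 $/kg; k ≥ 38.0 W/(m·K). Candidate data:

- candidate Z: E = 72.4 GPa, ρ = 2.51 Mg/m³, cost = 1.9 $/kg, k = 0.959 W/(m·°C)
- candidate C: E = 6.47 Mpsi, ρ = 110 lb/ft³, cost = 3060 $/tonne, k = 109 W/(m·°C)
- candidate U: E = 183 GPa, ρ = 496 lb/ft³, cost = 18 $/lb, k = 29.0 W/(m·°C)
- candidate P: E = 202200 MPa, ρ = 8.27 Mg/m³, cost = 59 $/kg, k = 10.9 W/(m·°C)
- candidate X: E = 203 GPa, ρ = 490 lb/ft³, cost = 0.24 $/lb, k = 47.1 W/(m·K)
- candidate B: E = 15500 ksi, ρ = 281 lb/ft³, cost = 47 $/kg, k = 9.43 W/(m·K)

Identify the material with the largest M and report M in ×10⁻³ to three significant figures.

candidate C, M = 3.79×10⁻³

Screen on constraints: cost ≤ 43 $/kg; k ≥ 38.0 W/(m·K). Survivors: candidate C, candidate X.
Normalizing units and computing the index:
  candidate C: E = 44.61 GPa, ρ = 1762 kg/m³
  candidate X: E = 203.0 GPa, ρ = 7849 kg/m³
  candidate C: M = 3.79×10⁻³
  candidate X: M = 1.82×10⁻³
Candidate C has the largest M.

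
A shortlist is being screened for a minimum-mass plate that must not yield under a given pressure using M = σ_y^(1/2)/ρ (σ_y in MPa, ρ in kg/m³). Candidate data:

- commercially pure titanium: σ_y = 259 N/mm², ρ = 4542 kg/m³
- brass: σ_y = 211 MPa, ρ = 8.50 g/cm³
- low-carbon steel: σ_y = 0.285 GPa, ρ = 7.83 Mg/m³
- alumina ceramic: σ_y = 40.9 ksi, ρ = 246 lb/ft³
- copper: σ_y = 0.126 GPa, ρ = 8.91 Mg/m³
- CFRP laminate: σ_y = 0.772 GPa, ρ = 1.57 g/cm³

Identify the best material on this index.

CFRP laminate

After converting to SI:
  commercially pure titanium: σ_y = 259.0 MPa, ρ = 4542 kg/m³
  brass: σ_y = 211.0 MPa, ρ = 8500 kg/m³
  low-carbon steel: σ_y = 285.0 MPa, ρ = 7830 kg/m³
  alumina ceramic: σ_y = 282.0 MPa, ρ = 3941 kg/m³
  copper: σ_y = 126.0 MPa, ρ = 8910 kg/m³
  CFRP laminate: σ_y = 772.0 MPa, ρ = 1570 kg/m³
  CFRP laminate: M = 17.7×10⁻³
  alumina ceramic: M = 4.26×10⁻³
  commercially pure titanium: M = 3.54×10⁻³
  low-carbon steel: M = 2.16×10⁻³
  brass: M = 1.71×10⁻³
  copper: M = 1.26×10⁻³
CFRP laminate ranks first.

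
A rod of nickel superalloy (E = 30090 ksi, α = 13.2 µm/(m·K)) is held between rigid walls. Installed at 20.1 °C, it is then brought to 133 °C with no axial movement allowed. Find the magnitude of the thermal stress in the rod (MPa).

309 MPa

E = 30090 ksi = 207.5 GPa.
ΔT = 112.9 K. Constrained thermal stress σ = E·α·ΔT = 207.5×10³ MPa × 13.2×10⁻⁶ × 112.9 = 309 MPa (compressive).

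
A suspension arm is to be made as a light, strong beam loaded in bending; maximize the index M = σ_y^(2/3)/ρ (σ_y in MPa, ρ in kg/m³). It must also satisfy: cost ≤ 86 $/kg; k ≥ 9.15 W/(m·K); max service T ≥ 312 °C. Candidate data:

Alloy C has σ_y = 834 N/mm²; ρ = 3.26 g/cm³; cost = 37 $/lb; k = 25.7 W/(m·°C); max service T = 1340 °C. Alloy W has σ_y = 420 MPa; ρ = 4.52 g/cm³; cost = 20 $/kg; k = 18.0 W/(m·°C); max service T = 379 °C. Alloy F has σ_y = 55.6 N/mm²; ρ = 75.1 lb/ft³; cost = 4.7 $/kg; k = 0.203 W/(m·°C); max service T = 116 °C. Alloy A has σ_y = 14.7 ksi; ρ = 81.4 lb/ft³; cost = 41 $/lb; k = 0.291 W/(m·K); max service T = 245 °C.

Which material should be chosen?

alloy C

Screen on constraints: cost ≤ 86 $/kg; k ≥ 9.15 W/(m·K); max service T ≥ 312 °C. Survivors: alloy C, alloy W.
After converting to SI:
  alloy C: σ_y = 834.0 MPa, ρ = 3260 kg/m³
  alloy W: σ_y = 420.0 MPa, ρ = 4520 kg/m³
  alloy C: M = 27.2×10⁻³
  alloy W: M = 12.4×10⁻³
Alloy C has the largest M.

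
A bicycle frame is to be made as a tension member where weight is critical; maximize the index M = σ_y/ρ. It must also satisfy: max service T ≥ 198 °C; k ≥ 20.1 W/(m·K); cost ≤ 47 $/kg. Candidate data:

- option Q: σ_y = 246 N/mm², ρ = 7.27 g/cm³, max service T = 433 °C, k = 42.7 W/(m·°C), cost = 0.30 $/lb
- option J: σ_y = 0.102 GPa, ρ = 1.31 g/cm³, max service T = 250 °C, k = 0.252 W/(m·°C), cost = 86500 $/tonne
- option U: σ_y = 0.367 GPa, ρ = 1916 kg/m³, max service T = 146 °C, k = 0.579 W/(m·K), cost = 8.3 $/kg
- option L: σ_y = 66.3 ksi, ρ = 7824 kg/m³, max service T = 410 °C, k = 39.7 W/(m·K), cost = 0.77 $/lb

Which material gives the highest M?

option L

Screen on constraints: max service T ≥ 198 °C; k ≥ 20.1 W/(m·K); cost ≤ 47 $/kg. Survivors: option Q, option L.
In SI units:
  option Q: σ_y = 246.0 MPa, ρ = 7270 kg/m³
  option L: σ_y = 457.1 MPa, ρ = 7824 kg/m³
  option L: M = 58.4 kN·m/kg
  option Q: M = 33.8 kN·m/kg
Option L ranks first.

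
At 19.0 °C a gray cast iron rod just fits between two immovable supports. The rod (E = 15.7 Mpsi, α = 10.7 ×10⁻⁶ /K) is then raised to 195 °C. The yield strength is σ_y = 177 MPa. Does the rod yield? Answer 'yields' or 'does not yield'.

E = 15.7 Mpsi = 108.2 GPa.
ΔT = 176.0 K. Constrained thermal stress σ = E·α·ΔT = 108.2×10³ MPa × 10.7×10⁻⁶ × 176.0 = 204 MPa (compressive).
Compare to σ_y = 177 MPa: σ ≥ σ_y, so it yields.

yields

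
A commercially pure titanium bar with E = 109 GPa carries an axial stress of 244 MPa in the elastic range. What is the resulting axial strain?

2.24×10⁻³

ε = σ/E = 244 / 109000 = 2.24×10⁻³.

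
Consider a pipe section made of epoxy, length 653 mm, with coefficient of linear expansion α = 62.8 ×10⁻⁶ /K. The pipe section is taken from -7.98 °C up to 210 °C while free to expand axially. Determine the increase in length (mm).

ΔT = 210 − (-7.98) = 218.0 K.
ΔL = α·L₀·ΔT = 62.8×10⁻⁶ × 653 mm × 218.0 K = 8.94 mm.

8.94 mm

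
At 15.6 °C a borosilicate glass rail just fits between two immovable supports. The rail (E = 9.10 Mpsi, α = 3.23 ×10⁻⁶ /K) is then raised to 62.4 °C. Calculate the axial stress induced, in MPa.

E = 9.10 Mpsi = 62.74 GPa.
ΔT = 46.80 K. Constrained thermal stress σ = E·α·ΔT = 62.74×10³ MPa × 3.23×10⁻⁶ × 46.80 = 9.48 MPa (compressive).

9.48 MPa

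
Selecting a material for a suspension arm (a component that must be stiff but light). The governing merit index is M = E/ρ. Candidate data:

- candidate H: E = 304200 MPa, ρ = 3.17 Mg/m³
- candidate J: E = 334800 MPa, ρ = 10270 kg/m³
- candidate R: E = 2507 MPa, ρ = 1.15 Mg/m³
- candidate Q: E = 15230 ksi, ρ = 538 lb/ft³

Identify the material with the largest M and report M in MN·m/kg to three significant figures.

candidate H, M = 96.0 MN·m/kg

Convert each candidate to consistent units, then evaluate M:
  candidate H: E = 304.2 GPa, ρ = 3170 kg/m³
  candidate J: E = 334.8 GPa, ρ = 10270 kg/m³
  candidate R: E = 2.507 GPa, ρ = 1150 kg/m³
  candidate Q: E = 105.0 GPa, ρ = 8618 kg/m³
  candidate H: M = 96.0 MN·m/kg
  candidate J: M = 32.6 MN·m/kg
  candidate Q: M = 12.2 MN·m/kg
  candidate R: M = 2.18 MN·m/kg
Candidate H ranks first.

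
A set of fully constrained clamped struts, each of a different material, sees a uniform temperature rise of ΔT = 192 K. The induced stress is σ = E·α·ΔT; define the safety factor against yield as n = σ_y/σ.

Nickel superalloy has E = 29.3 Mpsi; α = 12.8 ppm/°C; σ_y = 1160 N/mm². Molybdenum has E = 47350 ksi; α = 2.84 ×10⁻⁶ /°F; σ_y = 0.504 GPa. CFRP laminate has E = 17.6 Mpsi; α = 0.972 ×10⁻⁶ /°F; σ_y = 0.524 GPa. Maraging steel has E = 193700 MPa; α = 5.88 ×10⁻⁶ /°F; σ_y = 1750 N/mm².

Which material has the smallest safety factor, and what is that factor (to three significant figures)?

Per material, after unit conversion:
  nickel superalloy: E = 202.0, α = 12.8, σ_y = 1160 → σ = 496 MPa, n = 2.34
  molybdenum: E = 326.5, α = 5.11, σ_y = 504.0 → σ = 320 MPa, n = 1.57
  CFRP laminate: E = 121.3, α = 1.75, σ_y = 524.0 → σ = 40.8 MPa, n = 12.9
  maraging steel: E = 193.7, α = 10.6, σ_y = 1750 → σ = 394 MPa, n = 4.45
Molybdenum has the lowest safety factor, n = 1.57.

molybdenum, n = 1.57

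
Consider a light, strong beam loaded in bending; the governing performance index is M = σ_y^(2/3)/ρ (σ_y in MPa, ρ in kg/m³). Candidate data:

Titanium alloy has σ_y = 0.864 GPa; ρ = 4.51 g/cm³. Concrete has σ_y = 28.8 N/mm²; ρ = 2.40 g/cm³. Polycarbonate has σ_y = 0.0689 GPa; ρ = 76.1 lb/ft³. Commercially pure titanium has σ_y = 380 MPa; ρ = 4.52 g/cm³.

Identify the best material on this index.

titanium alloy

After converting to SI:
  titanium alloy: σ_y = 864.0 MPa, ρ = 4510 kg/m³
  concrete: σ_y = 28.80 MPa, ρ = 2400 kg/m³
  polycarbonate: σ_y = 68.90 MPa, ρ = 1219 kg/m³
  commercially pure titanium: σ_y = 380.0 MPa, ρ = 4520 kg/m³
  titanium alloy: M = 20.1×10⁻³
  polycarbonate: M = 13.8×10⁻³
  commercially pure titanium: M = 11.6×10⁻³
  concrete: M = 3.91×10⁻³
The maximum is for titanium alloy.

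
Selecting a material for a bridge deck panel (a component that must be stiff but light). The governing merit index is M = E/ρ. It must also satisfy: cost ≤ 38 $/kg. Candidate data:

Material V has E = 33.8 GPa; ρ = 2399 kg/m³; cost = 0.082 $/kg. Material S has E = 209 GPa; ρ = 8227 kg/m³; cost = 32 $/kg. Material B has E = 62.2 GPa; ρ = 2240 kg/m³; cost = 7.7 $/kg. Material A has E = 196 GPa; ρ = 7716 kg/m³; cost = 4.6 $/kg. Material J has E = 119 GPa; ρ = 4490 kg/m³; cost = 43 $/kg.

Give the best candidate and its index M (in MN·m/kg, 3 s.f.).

Screen on constraints: cost ≤ 38 $/kg. Survivors: material V, material S, material B, material A.
Evaluate M for each candidate:
  material B: M = 27.8 MN·m/kg
  material S: M = 25.4 MN·m/kg
  material A: M = 25.4 MN·m/kg
  material V: M = 14.1 MN·m/kg
Material B has the largest M.

material B, M = 27.8 MN·m/kg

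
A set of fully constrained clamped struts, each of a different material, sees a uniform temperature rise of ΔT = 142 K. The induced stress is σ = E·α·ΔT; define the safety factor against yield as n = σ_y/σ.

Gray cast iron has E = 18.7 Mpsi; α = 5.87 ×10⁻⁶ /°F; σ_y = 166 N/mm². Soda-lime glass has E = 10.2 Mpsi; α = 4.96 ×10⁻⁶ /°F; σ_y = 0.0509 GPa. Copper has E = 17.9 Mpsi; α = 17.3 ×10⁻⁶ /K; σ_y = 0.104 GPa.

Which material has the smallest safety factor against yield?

Per material, after unit conversion:
  gray cast iron: E = 128.9, α = 10.6, σ_y = 166.0 → σ = 193 MPa, n = 0.858
  soda-lime glass: E = 70.33, α = 8.93, σ_y = 50.90 → σ = 89.2 MPa, n = 0.571
  copper: E = 123.4, α = 17.3, σ_y = 104.0 → σ = 303 MPa, n = 0.343
The minimum is copper at n = 0.343.

copper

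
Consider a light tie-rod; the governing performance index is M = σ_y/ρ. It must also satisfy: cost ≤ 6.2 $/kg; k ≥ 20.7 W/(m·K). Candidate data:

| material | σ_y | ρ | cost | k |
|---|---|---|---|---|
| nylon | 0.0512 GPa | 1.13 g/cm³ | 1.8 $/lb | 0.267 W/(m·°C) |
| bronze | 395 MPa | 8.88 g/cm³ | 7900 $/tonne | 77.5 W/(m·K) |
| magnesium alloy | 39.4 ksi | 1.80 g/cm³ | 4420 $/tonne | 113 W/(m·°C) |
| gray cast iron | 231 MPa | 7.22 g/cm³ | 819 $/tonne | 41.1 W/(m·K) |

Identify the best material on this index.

Screen on constraints: cost ≤ 6.2 $/kg; k ≥ 20.7 W/(m·K). Survivors: magnesium alloy, gray cast iron.
In SI units:
  magnesium alloy: σ_y = 271.7 MPa, ρ = 1800 kg/m³
  gray cast iron: σ_y = 231.0 MPa, ρ = 7220 kg/m³
  magnesium alloy: M = 151 kN·m/kg
  gray cast iron: M = 32.0 kN·m/kg
The maximum is for magnesium alloy.

magnesium alloy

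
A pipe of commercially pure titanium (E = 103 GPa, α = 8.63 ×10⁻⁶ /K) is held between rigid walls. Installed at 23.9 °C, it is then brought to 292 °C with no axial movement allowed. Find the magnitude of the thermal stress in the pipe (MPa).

ΔT = 268.1 K. Constrained thermal stress σ = E·α·ΔT = 103.0×10³ MPa × 8.63×10⁻⁶ × 268.1 = 238 MPa (compressive).

238 MPa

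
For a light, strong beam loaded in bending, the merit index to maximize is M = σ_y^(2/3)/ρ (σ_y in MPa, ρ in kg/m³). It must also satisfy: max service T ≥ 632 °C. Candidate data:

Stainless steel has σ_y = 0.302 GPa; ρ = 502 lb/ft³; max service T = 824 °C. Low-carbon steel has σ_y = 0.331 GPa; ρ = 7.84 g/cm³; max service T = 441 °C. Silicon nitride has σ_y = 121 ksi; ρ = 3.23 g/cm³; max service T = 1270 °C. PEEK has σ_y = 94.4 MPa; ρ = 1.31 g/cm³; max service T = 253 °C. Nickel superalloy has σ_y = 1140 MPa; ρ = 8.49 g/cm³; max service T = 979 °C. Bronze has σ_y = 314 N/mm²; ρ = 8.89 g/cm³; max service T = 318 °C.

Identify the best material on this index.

Screen on constraints: max service T ≥ 632 °C. Survivors: stainless steel, silicon nitride, nickel superalloy.
Putting every candidate on a common basis:
  stainless steel: σ_y = 302.0 MPa, ρ = 8041 kg/m³
  silicon nitride: σ_y = 834.3 MPa, ρ = 3230 kg/m³
  nickel superalloy: σ_y = 1140 MPa, ρ = 8490 kg/m³
  silicon nitride: M = 27.4×10⁻³
  nickel superalloy: M = 12.9×10⁻³
  stainless steel: M = 5.60×10⁻³
The maximum is for silicon nitride.

silicon nitride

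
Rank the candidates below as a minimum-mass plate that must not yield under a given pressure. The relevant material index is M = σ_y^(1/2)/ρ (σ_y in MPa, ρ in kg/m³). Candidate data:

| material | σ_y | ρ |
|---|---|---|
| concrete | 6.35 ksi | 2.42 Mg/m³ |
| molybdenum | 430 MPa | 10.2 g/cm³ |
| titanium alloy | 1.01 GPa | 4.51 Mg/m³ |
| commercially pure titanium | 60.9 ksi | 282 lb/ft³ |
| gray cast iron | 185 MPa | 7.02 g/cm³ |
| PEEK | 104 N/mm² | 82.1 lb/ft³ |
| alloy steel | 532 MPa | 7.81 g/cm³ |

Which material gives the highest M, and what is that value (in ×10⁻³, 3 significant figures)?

Putting every candidate on a common basis:
  concrete: σ_y = 43.78 MPa, ρ = 2420 kg/m³
  molybdenum: σ_y = 430.0 MPa, ρ = 10200 kg/m³
  titanium alloy: σ_y = 1010 MPa, ρ = 4510 kg/m³
  commercially pure titanium: σ_y = 419.9 MPa, ρ = 4517 kg/m³
  gray cast iron: σ_y = 185.0 MPa, ρ = 7020 kg/m³
  PEEK: σ_y = 104.0 MPa, ρ = 1315 kg/m³
  alloy steel: σ_y = 532.0 MPa, ρ = 7810 kg/m³
  PEEK: M = 7.75×10⁻³
  titanium alloy: M = 7.05×10⁻³
  commercially pure titanium: M = 4.54×10⁻³
  alloy steel: M = 2.95×10⁻³
  concrete: M = 2.73×10⁻³
  molybdenum: M = 2.03×10⁻³
  gray cast iron: M = 1.94×10⁻³
The maximum is for PEEK.

PEEK, M = 7.75×10⁻³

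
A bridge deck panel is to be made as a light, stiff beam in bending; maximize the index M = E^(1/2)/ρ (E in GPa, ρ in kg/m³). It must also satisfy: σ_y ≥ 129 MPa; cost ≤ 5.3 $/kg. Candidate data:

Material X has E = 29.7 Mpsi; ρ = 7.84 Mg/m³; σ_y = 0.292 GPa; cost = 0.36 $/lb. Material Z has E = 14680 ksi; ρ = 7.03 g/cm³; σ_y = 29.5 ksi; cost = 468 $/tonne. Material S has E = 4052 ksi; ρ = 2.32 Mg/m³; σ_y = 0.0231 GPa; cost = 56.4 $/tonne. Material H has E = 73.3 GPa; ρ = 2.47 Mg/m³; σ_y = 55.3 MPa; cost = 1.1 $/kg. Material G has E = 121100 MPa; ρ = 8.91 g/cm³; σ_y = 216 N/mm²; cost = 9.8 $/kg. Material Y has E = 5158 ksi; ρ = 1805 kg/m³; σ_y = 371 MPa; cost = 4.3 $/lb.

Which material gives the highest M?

material X

Screen on constraints: σ_y ≥ 129 MPa; cost ≤ 5.3 $/kg. Survivors: material X, material Z.
After converting to SI:
  material X: E = 204.8 GPa, ρ = 7840 kg/m³
  material Z: E = 101.2 GPa, ρ = 7030 kg/m³
  material X: M = 1.83×10⁻³
  material Z: M = 1.43×10⁻³
Material X ranks first.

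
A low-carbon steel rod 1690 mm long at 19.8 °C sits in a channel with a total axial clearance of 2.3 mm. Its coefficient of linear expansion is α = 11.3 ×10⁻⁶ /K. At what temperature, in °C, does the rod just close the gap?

α·L₀·ΔT = 2.3 mm ⇒ ΔT = 2.3 / (11.3×10⁻⁶ × 1690.0) = 120.4 K.
T = 19.8 + 120.4 = 140.2 °C.

140 °C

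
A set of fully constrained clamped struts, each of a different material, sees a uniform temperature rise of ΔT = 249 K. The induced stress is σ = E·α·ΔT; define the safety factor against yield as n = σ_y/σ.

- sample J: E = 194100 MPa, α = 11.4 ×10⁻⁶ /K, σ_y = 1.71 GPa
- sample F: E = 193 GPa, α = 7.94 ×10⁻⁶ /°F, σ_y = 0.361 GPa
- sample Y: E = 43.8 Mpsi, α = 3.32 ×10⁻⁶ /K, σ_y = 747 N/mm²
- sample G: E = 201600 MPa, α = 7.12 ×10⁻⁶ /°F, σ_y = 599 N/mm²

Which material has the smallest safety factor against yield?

sample F

Per material, after unit conversion:
  sample J: E = 194.1, α = 11.4, σ_y = 1710 → σ = 551 MPa, n = 3.10
  sample F: E = 193.0, α = 14.3, σ_y = 361.0 → σ = 687 MPa, n = 0.526
  sample Y: E = 302.0, α = 3.32, σ_y = 747.0 → σ = 250 MPa, n = 2.99
  sample G: E = 201.6, α = 12.8, σ_y = 599.0 → σ = 643 MPa, n = 0.931
The minimum is sample F at n = 0.526.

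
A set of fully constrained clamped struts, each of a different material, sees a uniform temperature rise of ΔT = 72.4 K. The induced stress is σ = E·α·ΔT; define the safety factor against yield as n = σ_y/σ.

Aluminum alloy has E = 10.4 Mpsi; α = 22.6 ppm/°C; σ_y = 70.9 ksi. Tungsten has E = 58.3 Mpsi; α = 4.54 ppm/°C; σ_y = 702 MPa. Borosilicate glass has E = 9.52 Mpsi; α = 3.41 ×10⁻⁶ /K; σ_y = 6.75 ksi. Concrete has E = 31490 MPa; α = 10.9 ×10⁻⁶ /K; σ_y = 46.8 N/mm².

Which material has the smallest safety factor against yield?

With everything in SI (GPa, ×10⁻⁶/K, MPa):
  aluminum alloy: E = 71.71, α = 22.6, σ_y = 488.8 → σ = 117 MPa, n = 4.17
  tungsten: E = 402.0, α = 4.54, σ_y = 702.0 → σ = 132 MPa, n = 5.31
  borosilicate glass: E = 65.64, α = 3.41, σ_y = 46.54 → σ = 16.2 MPa, n = 2.87
  concrete: E = 31.49, α = 10.9, σ_y = 46.80 → σ = 24.9 MPa, n = 1.88
The minimum is concrete at n = 1.88.

concrete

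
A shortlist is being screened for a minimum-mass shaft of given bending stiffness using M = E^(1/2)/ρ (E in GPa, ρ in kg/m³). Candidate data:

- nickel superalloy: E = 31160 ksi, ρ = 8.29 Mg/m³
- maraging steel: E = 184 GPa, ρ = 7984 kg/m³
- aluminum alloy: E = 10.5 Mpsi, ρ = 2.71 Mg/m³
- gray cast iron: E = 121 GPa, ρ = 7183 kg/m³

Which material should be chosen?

Convert each candidate to consistent units, then evaluate M:
  nickel superalloy: E = 214.8 GPa, ρ = 8290 kg/m³
  maraging steel: E = 184.0 GPa, ρ = 7984 kg/m³
  aluminum alloy: E = 72.39 GPa, ρ = 2710 kg/m³
  gray cast iron: E = 121.0 GPa, ρ = 7183 kg/m³
  aluminum alloy: M = 3.14×10⁻³
  nickel superalloy: M = 1.77×10⁻³
  maraging steel: M = 1.70×10⁻³
  gray cast iron: M = 1.53×10⁻³
The maximum is for aluminum alloy.

aluminum alloy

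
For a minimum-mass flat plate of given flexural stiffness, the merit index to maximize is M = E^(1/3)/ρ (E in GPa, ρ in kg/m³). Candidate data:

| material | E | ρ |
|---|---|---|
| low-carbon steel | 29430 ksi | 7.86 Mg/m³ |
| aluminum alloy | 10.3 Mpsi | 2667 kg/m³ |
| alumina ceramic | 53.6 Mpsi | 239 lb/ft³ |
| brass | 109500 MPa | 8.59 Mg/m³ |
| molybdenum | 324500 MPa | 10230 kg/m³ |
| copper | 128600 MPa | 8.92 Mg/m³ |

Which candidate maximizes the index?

After converting to SI:
  low-carbon steel: E = 202.9 GPa, ρ = 7860 kg/m³
  aluminum alloy: E = 71.02 GPa, ρ = 2667 kg/m³
  alumina ceramic: E = 369.6 GPa, ρ = 3828 kg/m³
  brass: E = 109.5 GPa, ρ = 8590 kg/m³
  molybdenum: E = 324.5 GPa, ρ = 10230 kg/m³
  copper: E = 128.6 GPa, ρ = 8920 kg/m³
  alumina ceramic: M = 1.87×10⁻³
  aluminum alloy: M = 1.55×10⁻³
  low-carbon steel: M = 0.748×10⁻³
  molybdenum: M = 0.672×10⁻³
  copper: M = 0.566×10⁻³
  brass: M = 0.557×10⁻³
Alumina ceramic has the largest M.

alumina ceramic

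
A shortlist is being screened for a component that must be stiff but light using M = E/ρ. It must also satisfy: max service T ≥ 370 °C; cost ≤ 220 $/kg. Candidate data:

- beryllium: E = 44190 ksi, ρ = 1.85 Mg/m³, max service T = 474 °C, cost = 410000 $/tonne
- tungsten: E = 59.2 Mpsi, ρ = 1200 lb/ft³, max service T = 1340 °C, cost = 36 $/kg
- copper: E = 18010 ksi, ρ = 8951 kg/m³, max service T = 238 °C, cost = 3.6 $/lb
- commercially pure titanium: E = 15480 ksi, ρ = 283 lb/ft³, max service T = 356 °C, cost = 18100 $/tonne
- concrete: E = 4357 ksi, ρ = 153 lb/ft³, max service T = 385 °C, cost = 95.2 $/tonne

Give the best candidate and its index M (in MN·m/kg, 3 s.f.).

tungsten, M = 21.2 MN·m/kg

Screen on constraints: max service T ≥ 370 °C; cost ≤ 220 $/kg. Survivors: tungsten, concrete.
Normalizing units and computing the index:
  tungsten: E = 408.2 GPa, ρ = 19220 kg/m³
  concrete: E = 30.04 GPa, ρ = 2451 kg/m³
  tungsten: M = 21.2 MN·m/kg
  concrete: M = 12.3 MN·m/kg
Highest index: tungsten.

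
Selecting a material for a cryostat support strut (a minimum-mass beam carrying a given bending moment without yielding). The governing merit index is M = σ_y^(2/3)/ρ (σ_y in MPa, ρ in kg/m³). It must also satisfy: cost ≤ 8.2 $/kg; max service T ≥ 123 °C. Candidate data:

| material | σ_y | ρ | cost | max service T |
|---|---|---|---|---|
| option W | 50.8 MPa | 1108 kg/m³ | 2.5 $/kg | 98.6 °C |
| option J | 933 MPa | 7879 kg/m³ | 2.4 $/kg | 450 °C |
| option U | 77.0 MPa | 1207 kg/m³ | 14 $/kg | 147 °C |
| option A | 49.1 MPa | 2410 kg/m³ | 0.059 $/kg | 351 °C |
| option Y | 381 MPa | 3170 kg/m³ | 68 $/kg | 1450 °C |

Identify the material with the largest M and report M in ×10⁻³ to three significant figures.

Screen on constraints: cost ≤ 8.2 $/kg; max service T ≥ 123 °C. Survivors: option J, option A.
Computing M directly (units already consistent):
  option J: M = 12.1×10⁻³
  option A: M = 5.56×10⁻³
Highest index: option J.

option J, M = 12.1×10⁻³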